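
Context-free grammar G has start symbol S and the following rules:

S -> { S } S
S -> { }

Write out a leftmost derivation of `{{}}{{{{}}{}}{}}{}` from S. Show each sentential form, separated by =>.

S => {S}S => {{}}S => {{}}{S}S => {{}}{{S}S}S => {{}}{{{S}S}S}S => {{}}{{{{}}S}S}S => {{}}{{{{}}{}}S}S => {{}}{{{{}}{}}{}}S => {{}}{{{{}}{}}{}}{}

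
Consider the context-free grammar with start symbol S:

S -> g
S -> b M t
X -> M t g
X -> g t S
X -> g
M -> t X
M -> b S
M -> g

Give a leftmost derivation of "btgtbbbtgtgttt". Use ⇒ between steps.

S ⇒ bMt ⇒ btXt ⇒ btgtSt ⇒ btgtbMtt ⇒ btgtbbStt ⇒ btgtbbbMttt ⇒ btgtbbbtXttt ⇒ btgtbbbtMtgttt ⇒ btgtbbbtgtgttt

S ⇒ bMt   [S -> b M t]
bMt ⇒ btXt   [M -> t X]
btXt ⇒ btgtSt   [X -> g t S]
btgtSt ⇒ btgtbMtt   [S -> b M t]
btgtbMtt ⇒ btgtbbStt   [M -> b S]
btgtbbStt ⇒ btgtbbbMttt   [S -> b M t]
btgtbbbMttt ⇒ btgtbbbtXttt   [M -> t X]
btgtbbbtXttt ⇒ btgtbbbtMtgttt   [X -> M t g]
btgtbbbtMtgttt ⇒ btgtbbbtgtgttt   [M -> g]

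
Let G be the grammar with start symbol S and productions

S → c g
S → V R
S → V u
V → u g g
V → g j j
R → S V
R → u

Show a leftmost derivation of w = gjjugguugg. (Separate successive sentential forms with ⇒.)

S ⇒ VR   [S → V R]
VR ⇒ gjjR   [V → g j j]
gjjR ⇒ gjjSV   [R → S V]
gjjSV ⇒ gjjVuV   [S → V u]
gjjVuV ⇒ gjjugguV   [V → u g g]
gjjugguV ⇒ gjjugguugg   [V → u g g]

S⇒VR⇒gjjR⇒gjjSV⇒gjjVuV⇒gjjugguV⇒gjjugguugg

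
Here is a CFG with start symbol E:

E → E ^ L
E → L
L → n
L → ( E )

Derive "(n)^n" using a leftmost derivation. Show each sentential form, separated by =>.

E => E^L   [E → E ^ L]
E^L => L^L   [E → L]
L^L => (E)^L   [L → ( E )]
(E)^L => (L)^L   [E → L]
(L)^L => (n)^L   [L → n]
(n)^L => (n)^n   [L → n]

E => E^L => L^L => (E)^L => (L)^L => (n)^L => (n)^n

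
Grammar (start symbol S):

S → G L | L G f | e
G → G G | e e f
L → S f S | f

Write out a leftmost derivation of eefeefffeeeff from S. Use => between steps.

S => LGf => SfSGf => GLfSGf => GGLfSGf => eefGLfSGf => eefeefLfSGf => eefeefffSGf => eefeefffeGf => eefeefffeeeff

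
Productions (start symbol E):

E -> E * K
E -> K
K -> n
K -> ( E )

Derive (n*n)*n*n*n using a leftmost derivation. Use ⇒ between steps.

E ⇒ E*K ⇒ E*K*K ⇒ E*K*K*K ⇒ K*K*K*K ⇒ (E)*K*K*K ⇒ (E*K)*K*K*K ⇒ (K*K)*K*K*K ⇒ (n*K)*K*K*K ⇒ (n*n)*K*K*K ⇒ (n*n)*n*K*K ⇒ (n*n)*n*n*K ⇒ (n*n)*n*n*n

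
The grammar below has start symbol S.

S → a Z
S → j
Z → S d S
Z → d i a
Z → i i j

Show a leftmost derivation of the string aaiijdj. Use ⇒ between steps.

S ⇒ aZ ⇒ aSdS ⇒ aaZdS ⇒ aaiijdS ⇒ aaiijdj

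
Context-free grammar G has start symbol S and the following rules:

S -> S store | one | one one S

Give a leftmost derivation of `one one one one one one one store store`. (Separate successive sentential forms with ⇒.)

S ⇒ one one S   [S -> one one S]
one one S ⇒ one one one one S   [S -> one one S]
one one one one S ⇒ one one one one one one S   [S -> one one S]
one one one one one one S ⇒ one one one one one one S store   [S -> S store]
one one one one one one S store ⇒ one one one one one one S store store   [S -> S store]
one one one one one one S store store ⇒ one one one one one one one store store   [S -> one]

S ⇒ one one S ⇒ one one one one S ⇒ one one one one one one S ⇒ one one one one one one S store ⇒ one one one one one one S store store ⇒ one one one one one one one store store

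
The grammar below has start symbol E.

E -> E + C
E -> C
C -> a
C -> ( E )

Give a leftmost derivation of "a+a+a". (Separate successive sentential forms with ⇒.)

E ⇒ E+C ⇒ E+C+C ⇒ C+C+C ⇒ a+C+C ⇒ a+a+C ⇒ a+a+a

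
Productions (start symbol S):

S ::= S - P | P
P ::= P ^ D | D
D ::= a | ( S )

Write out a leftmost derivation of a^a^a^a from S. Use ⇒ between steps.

S ⇒ P   [S ::= P]
P ⇒ P^D   [P ::= P ^ D]
P^D ⇒ P^D^D   [P ::= P ^ D]
P^D^D ⇒ P^D^D^D   [P ::= P ^ D]
P^D^D^D ⇒ D^D^D^D   [P ::= D]
D^D^D^D ⇒ a^D^D^D   [D ::= a]
a^D^D^D ⇒ a^a^D^D   [D ::= a]
a^a^D^D ⇒ a^a^a^D   [D ::= a]
a^a^a^D ⇒ a^a^a^a   [D ::= a]

S ⇒ P ⇒ P^D ⇒ P^D^D ⇒ P^D^D^D ⇒ D^D^D^D ⇒ a^D^D^D ⇒ a^a^D^D ⇒ a^a^a^D ⇒ a^a^a^a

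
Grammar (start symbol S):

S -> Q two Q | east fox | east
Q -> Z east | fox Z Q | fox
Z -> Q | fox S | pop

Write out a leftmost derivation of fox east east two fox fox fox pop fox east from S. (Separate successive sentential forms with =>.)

S => Q two Q => Z east two Q => fox S east two Q => fox east east two Q => fox east east two Z east => fox east east two Q east => fox east east two fox Z Q east => fox east east two fox Q Q east => fox east east two fox fox Q east => fox east east two fox fox fox Z Q east => fox east east two fox fox fox pop Q east => fox east east two fox fox fox pop fox east

S => Q two Q   [S -> Q two Q]
Q two Q => Z east two Q   [Q -> Z east]
Z east two Q => fox S east two Q   [Z -> fox S]
fox S east two Q => fox east east two Q   [S -> east]
fox east east two Q => fox east east two Z east   [Q -> Z east]
fox east east two Z east => fox east east two Q east   [Z -> Q]
fox east east two Q east => fox east east two fox Z Q east   [Q -> fox Z Q]
fox east east two fox Z Q east => fox east east two fox Q Q east   [Z -> Q]
fox east east two fox Q Q east => fox east east two fox fox Q east   [Q -> fox]
fox east east two fox fox Q east => fox east east two fox fox fox Z Q east   [Q -> fox Z Q]
fox east east two fox fox fox Z Q east => fox east east two fox fox fox pop Q east   [Z -> pop]
fox east east two fox fox fox pop Q east => fox east east two fox fox fox pop fox east   [Q -> fox]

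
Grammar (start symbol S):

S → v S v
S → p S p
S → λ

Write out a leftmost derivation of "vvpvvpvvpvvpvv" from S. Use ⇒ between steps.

S⇒vSv⇒vvSvv⇒vvpSpvv⇒vvpvSvpvv⇒vvpvvSvvpvv⇒vvpvvpSpvvpvv⇒vvpvvpvSvpvvpvv⇒vvpvvpvvpvvpvv

S ⇒ vSv   [S → v S v]
vSv ⇒ vvSvv   [S → v S v]
vvSvv ⇒ vvpSpvv   [S → p S p]
vvpSpvv ⇒ vvpvSvpvv   [S → v S v]
vvpvSvpvv ⇒ vvpvvSvvpvv   [S → v S v]
vvpvvSvvpvv ⇒ vvpvvpSpvvpvv   [S → p S p]
vvpvvpSpvvpvv ⇒ vvpvvpvSvpvvpvv   [S → v S v]
vvpvvpvSvpvvpvv ⇒ vvpvvpvvpvvpvv   [S → λ]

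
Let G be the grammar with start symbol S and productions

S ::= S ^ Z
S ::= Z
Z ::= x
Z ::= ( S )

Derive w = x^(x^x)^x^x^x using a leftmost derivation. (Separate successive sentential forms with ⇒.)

S ⇒ S^Z ⇒ S^Z^Z ⇒ S^Z^Z^Z ⇒ S^Z^Z^Z^Z ⇒ Z^Z^Z^Z^Z ⇒ x^Z^Z^Z^Z ⇒ x^(S)^Z^Z^Z ⇒ x^(S^Z)^Z^Z^Z ⇒ x^(Z^Z)^Z^Z^Z ⇒ x^(x^Z)^Z^Z^Z ⇒ x^(x^x)^Z^Z^Z ⇒ x^(x^x)^x^Z^Z ⇒ x^(x^x)^x^x^Z ⇒ x^(x^x)^x^x^x

S ⇒ S^Z   [S ::= S ^ Z]
S^Z ⇒ S^Z^Z   [S ::= S ^ Z]
S^Z^Z ⇒ S^Z^Z^Z   [S ::= S ^ Z]
S^Z^Z^Z ⇒ S^Z^Z^Z^Z   [S ::= S ^ Z]
S^Z^Z^Z^Z ⇒ Z^Z^Z^Z^Z   [S ::= Z]
Z^Z^Z^Z^Z ⇒ x^Z^Z^Z^Z   [Z ::= x]
x^Z^Z^Z^Z ⇒ x^(S)^Z^Z^Z   [Z ::= ( S )]
x^(S)^Z^Z^Z ⇒ x^(S^Z)^Z^Z^Z   [S ::= S ^ Z]
x^(S^Z)^Z^Z^Z ⇒ x^(Z^Z)^Z^Z^Z   [S ::= Z]
x^(Z^Z)^Z^Z^Z ⇒ x^(x^Z)^Z^Z^Z   [Z ::= x]
x^(x^Z)^Z^Z^Z ⇒ x^(x^x)^Z^Z^Z   [Z ::= x]
x^(x^x)^Z^Z^Z ⇒ x^(x^x)^x^Z^Z   [Z ::= x]
x^(x^x)^x^Z^Z ⇒ x^(x^x)^x^x^Z   [Z ::= x]
x^(x^x)^x^x^Z ⇒ x^(x^x)^x^x^x   [Z ::= x]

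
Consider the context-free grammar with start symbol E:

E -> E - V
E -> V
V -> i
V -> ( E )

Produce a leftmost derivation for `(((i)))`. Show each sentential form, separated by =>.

E => V => (E) => (V) => ((E)) => ((V)) => (((E))) => (((V))) => (((i)))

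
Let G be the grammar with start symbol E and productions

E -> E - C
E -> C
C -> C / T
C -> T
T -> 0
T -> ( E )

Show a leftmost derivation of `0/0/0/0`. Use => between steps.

E=>C=>C/T=>C/T/T=>C/T/T/T=>T/T/T/T=>0/T/T/T=>0/0/T/T=>0/0/0/T=>0/0/0/0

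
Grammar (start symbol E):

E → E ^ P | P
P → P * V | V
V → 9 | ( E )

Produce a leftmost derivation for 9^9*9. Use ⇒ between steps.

E ⇒ E^P   [E → E ^ P]
E^P ⇒ P^P   [E → P]
P^P ⇒ V^P   [P → V]
V^P ⇒ 9^P   [V → 9]
9^P ⇒ 9^P*V   [P → P * V]
9^P*V ⇒ 9^V*V   [P → V]
9^V*V ⇒ 9^9*V   [V → 9]
9^9*V ⇒ 9^9*9   [V → 9]

E ⇒ E^P ⇒ P^P ⇒ V^P ⇒ 9^P ⇒ 9^P*V ⇒ 9^V*V ⇒ 9^9*V ⇒ 9^9*9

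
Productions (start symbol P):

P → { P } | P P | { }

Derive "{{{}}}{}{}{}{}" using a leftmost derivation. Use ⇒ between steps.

P⇒PP⇒PPP⇒{P}PP⇒{{P}}PP⇒{{{}}}PP⇒{{{}}}PPP⇒{{{}}}PPPP⇒{{{}}}{}PPP⇒{{{}}}{}{}PP⇒{{{}}}{}{}{}P⇒{{{}}}{}{}{}{}

P ⇒ PP   [P → P P]
PP ⇒ PPP   [P → P P]
PPP ⇒ {P}PP   [P → { P }]
{P}PP ⇒ {{P}}PP   [P → { P }]
{{P}}PP ⇒ {{{}}}PP   [P → { }]
{{{}}}PP ⇒ {{{}}}PPP   [P → P P]
{{{}}}PPP ⇒ {{{}}}PPPP   [P → P P]
{{{}}}PPPP ⇒ {{{}}}{}PPP   [P → { }]
{{{}}}{}PPP ⇒ {{{}}}{}{}PP   [P → { }]
{{{}}}{}{}PP ⇒ {{{}}}{}{}{}P   [P → { }]
{{{}}}{}{}{}P ⇒ {{{}}}{}{}{}{}   [P → { }]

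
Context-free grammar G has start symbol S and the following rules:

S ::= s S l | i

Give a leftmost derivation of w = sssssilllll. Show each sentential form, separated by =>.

S => sSl => ssSll => sssSlll => ssssSllll => sssssSlllll => sssssilllll

S => sSl   [S ::= s S l]
sSl => ssSll   [S ::= s S l]
ssSll => sssSlll   [S ::= s S l]
sssSlll => ssssSllll   [S ::= s S l]
ssssSllll => sssssSlllll   [S ::= s S l]
sssssSlllll => sssssilllll   [S ::= i]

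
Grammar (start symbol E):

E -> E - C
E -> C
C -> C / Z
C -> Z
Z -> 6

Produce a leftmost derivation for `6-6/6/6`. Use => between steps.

E=>E-C=>C-C=>Z-C=>6-C=>6-C/Z=>6-C/Z/Z=>6-Z/Z/Z=>6-6/Z/Z=>6-6/6/Z=>6-6/6/6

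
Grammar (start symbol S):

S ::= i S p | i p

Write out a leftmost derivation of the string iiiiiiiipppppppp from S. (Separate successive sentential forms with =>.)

S => iSp => iiSpp => iiiSppp => iiiiSpppp => iiiiiSppppp => iiiiiiSpppppp => iiiiiiiSppppppp => iiiiiiiipppppppp

S => iSp   [S ::= i S p]
iSp => iiSpp   [S ::= i S p]
iiSpp => iiiSppp   [S ::= i S p]
iiiSppp => iiiiSpppp   [S ::= i S p]
iiiiSpppp => iiiiiSppppp   [S ::= i S p]
iiiiiSppppp => iiiiiiSpppppp   [S ::= i S p]
iiiiiiSpppppp => iiiiiiiSppppppp   [S ::= i S p]
iiiiiiiSppppppp => iiiiiiiipppppppp   [S ::= i p]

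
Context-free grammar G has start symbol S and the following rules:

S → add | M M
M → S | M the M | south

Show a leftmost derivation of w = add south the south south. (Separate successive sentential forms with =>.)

S => M M   [S → M M]
M M => M the M M   [M → M the M]
M the M M => S the M M   [M → S]
S the M M => M M the M M   [S → M M]
M M the M M => S M the M M   [M → S]
S M the M M => add M the M M   [S → add]
add M the M M => add south the M M   [M → south]
add south the M M => add south the south M   [M → south]
add south the south M => add south the south south   [M → south]

S => M M => M the M M => S the M M => M M the M M => S M the M M => add M the M M => add south the M M => add south the south M => add south the south south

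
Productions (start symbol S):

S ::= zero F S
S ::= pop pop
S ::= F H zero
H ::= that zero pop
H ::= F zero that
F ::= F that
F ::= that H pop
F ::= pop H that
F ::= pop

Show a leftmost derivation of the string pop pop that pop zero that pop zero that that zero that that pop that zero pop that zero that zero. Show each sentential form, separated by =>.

S => F H zero => pop H that H zero => pop F zero that that H zero => pop pop H that zero that that H zero => pop pop F zero that that zero that that H zero => pop pop that H pop zero that that zero that that H zero => pop pop that F zero that pop zero that that zero that that H zero => pop pop that pop zero that pop zero that that zero that that H zero => pop pop that pop zero that pop zero that that zero that that F zero that zero => pop pop that pop zero that pop zero that that zero that that pop H that zero that zero => pop pop that pop zero that pop zero that that zero that that pop that zero pop that zero that zero

S => F H zero   [S ::= F H zero]
F H zero => pop H that H zero   [F ::= pop H that]
pop H that H zero => pop F zero that that H zero   [H ::= F zero that]
pop F zero that that H zero => pop pop H that zero that that H zero   [F ::= pop H that]
pop pop H that zero that that H zero => pop pop F zero that that zero that that H zero   [H ::= F zero that]
pop pop F zero that that zero that that H zero => pop pop that H pop zero that that zero that that H zero   [F ::= that H pop]
pop pop that H pop zero that that zero that that H zero => pop pop that F zero that pop zero that that zero that that H zero   [H ::= F zero that]
pop pop that F zero that pop zero that that zero that that H zero => pop pop that pop zero that pop zero that that zero that that H zero   [F ::= pop]
pop pop that pop zero that pop zero that that zero that that H zero => pop pop that pop zero that pop zero that that zero that that F zero that zero   [H ::= F zero that]
pop pop that pop zero that pop zero that that zero that that F zero that zero => pop pop that pop zero that pop zero that that zero that that pop H that zero that zero   [F ::= pop H that]
pop pop that pop zero that pop zero that that zero that that pop H that zero that zero => pop pop that pop zero that pop zero that that zero that that pop that zero pop that zero that zero   [H ::= that zero pop]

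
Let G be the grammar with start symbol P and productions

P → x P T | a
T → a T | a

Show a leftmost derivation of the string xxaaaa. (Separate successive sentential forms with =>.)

P => xPT => xxPTT => xxaTT => xxaaT => xxaaaT => xxaaaa

P => xPT   [P → x P T]
xPT => xxPTT   [P → x P T]
xxPTT => xxaTT   [P → a]
xxaTT => xxaaT   [T → a]
xxaaT => xxaaaT   [T → a T]
xxaaaT => xxaaaa   [T → a]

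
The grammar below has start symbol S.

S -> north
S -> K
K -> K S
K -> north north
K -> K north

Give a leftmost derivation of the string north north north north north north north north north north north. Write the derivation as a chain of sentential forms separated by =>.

S => K => K north => K north north => K north north north => K S north north north => K north S north north north => north north north S north north north => north north north K north north north => north north north K S north north north => north north north K north S north north north => north north north K S north S north north north => north north north north north S north S north north north => north north north north north north north S north north north => north north north north north north north north north north north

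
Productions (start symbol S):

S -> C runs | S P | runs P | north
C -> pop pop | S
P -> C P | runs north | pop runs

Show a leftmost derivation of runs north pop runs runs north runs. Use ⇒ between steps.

S ⇒ C runs ⇒ S runs ⇒ S P runs ⇒ runs P P runs ⇒ runs C P P runs ⇒ runs S P P runs ⇒ runs north P P runs ⇒ runs north pop runs P runs ⇒ runs north pop runs runs north runs

S ⇒ C runs   [S -> C runs]
C runs ⇒ S runs   [C -> S]
S runs ⇒ S P runs   [S -> S P]
S P runs ⇒ runs P P runs   [S -> runs P]
runs P P runs ⇒ runs C P P runs   [P -> C P]
runs C P P runs ⇒ runs S P P runs   [C -> S]
runs S P P runs ⇒ runs north P P runs   [S -> north]
runs north P P runs ⇒ runs north pop runs P runs   [P -> pop runs]
runs north pop runs P runs ⇒ runs north pop runs runs north runs   [P -> runs north]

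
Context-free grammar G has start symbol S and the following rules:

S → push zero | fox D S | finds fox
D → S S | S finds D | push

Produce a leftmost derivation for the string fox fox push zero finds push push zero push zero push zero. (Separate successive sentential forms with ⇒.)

S ⇒ fox D S ⇒ fox S S S ⇒ fox fox D S S S ⇒ fox fox S finds D S S S ⇒ fox fox push zero finds D S S S ⇒ fox fox push zero finds push S S S ⇒ fox fox push zero finds push push zero S S ⇒ fox fox push zero finds push push zero push zero S ⇒ fox fox push zero finds push push zero push zero push zero

S ⇒ fox D S   [S → fox D S]
fox D S ⇒ fox S S S   [D → S S]
fox S S S ⇒ fox fox D S S S   [S → fox D S]
fox fox D S S S ⇒ fox fox S finds D S S S   [D → S finds D]
fox fox S finds D S S S ⇒ fox fox push zero finds D S S S   [S → push zero]
fox fox push zero finds D S S S ⇒ fox fox push zero finds push S S S   [D → push]
fox fox push zero finds push S S S ⇒ fox fox push zero finds push push zero S S   [S → push zero]
fox fox push zero finds push push zero S S ⇒ fox fox push zero finds push push zero push zero S   [S → push zero]
fox fox push zero finds push push zero push zero S ⇒ fox fox push zero finds push push zero push zero push zero   [S → push zero]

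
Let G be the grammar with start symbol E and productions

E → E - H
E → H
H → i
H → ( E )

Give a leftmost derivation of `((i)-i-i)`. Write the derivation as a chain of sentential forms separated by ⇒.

E⇒H⇒(E)⇒(E-H)⇒(E-H-H)⇒(H-H-H)⇒((E)-H-H)⇒((H)-H-H)⇒((i)-H-H)⇒((i)-i-H)⇒((i)-i-i)

E ⇒ H   [E → H]
H ⇒ (E)   [H → ( E )]
(E) ⇒ (E-H)   [E → E - H]
(E-H) ⇒ (E-H-H)   [E → E - H]
(E-H-H) ⇒ (H-H-H)   [E → H]
(H-H-H) ⇒ ((E)-H-H)   [H → ( E )]
((E)-H-H) ⇒ ((H)-H-H)   [E → H]
((H)-H-H) ⇒ ((i)-H-H)   [H → i]
((i)-H-H) ⇒ ((i)-i-H)   [H → i]
((i)-i-H) ⇒ ((i)-i-i)   [H → i]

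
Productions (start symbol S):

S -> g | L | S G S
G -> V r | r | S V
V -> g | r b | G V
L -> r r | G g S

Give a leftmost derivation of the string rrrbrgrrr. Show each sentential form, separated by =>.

S => SGS   [S -> S G S]
SGS => LGS   [S -> L]
LGS => rrGS   [L -> r r]
rrGS => rrVrS   [G -> V r]
rrVrS => rrGVrS   [V -> G V]
rrGVrS => rrVrVrS   [G -> V r]
rrVrVrS => rrrbrVrS   [V -> r b]
rrrbrVrS => rrrbrgrS   [V -> g]
rrrbrgrS => rrrbrgrL   [S -> L]
rrrbrgrL => rrrbrgrrr   [L -> r r]

S => SGS => LGS => rrGS => rrVrS => rrGVrS => rrVrVrS => rrrbrVrS => rrrbrgrS => rrrbrgrL => rrrbrgrrr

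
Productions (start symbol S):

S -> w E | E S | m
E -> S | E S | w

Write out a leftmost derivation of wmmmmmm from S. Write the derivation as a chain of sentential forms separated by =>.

S => ES => SS => wES => wESS => wESSS => wESSSS => wESSSSS => wSSSSSS => wmSSSSS => wmmSSSS => wmmmSSS => wmmmmSS => wmmmmmS => wmmmmmm

S => ES   [S -> E S]
ES => SS   [E -> S]
SS => wES   [S -> w E]
wES => wESS   [E -> E S]
wESS => wESSS   [E -> E S]
wESSS => wESSSS   [E -> E S]
wESSSS => wESSSSS   [E -> E S]
wESSSSS => wSSSSSS   [E -> S]
wSSSSSS => wmSSSSS   [S -> m]
wmSSSSS => wmmSSSS   [S -> m]
wmmSSSS => wmmmSSS   [S -> m]
wmmmSSS => wmmmmSS   [S -> m]
wmmmmSS => wmmmmmS   [S -> m]
wmmmmmS => wmmmmmm   [S -> m]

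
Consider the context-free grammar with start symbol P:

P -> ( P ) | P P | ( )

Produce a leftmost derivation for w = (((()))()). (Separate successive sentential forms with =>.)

P => (P)   [P -> ( P )]
(P) => (PP)   [P -> P P]
(PP) => ((P)P)   [P -> ( P )]
((P)P) => (((P))P)   [P -> ( P )]
(((P))P) => (((()))P)   [P -> ( )]
(((()))P) => (((()))())   [P -> ( )]

P => (P) => (PP) => ((P)P) => (((P))P) => (((()))P) => (((()))())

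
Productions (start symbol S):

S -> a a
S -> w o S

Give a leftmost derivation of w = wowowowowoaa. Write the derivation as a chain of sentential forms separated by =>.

S => woS   [S -> w o S]
woS => wowoS   [S -> w o S]
wowoS => wowowoS   [S -> w o S]
wowowoS => wowowowoS   [S -> w o S]
wowowowoS => wowowowowoS   [S -> w o S]
wowowowowoS => wowowowowoaa   [S -> a a]

S=>woS=>wowoS=>wowowoS=>wowowowoS=>wowowowowoS=>wowowowowoaa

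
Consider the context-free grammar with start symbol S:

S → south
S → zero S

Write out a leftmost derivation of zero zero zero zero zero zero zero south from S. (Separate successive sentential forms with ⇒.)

S ⇒ zero S ⇒ zero zero S ⇒ zero zero zero S ⇒ zero zero zero zero S ⇒ zero zero zero zero zero S ⇒ zero zero zero zero zero zero S ⇒ zero zero zero zero zero zero zero S ⇒ zero zero zero zero zero zero zero south

S ⇒ zero S   [S → zero S]
zero S ⇒ zero zero S   [S → zero S]
zero zero S ⇒ zero zero zero S   [S → zero S]
zero zero zero S ⇒ zero zero zero zero S   [S → zero S]
zero zero zero zero S ⇒ zero zero zero zero zero S   [S → zero S]
zero zero zero zero zero S ⇒ zero zero zero zero zero zero S   [S → zero S]
zero zero zero zero zero zero S ⇒ zero zero zero zero zero zero zero S   [S → zero S]
zero zero zero zero zero zero zero S ⇒ zero zero zero zero zero zero zero south   [S → south]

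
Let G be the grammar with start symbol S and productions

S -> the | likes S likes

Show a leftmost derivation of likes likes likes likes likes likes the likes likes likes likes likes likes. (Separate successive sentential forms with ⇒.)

S ⇒ likes S likes ⇒ likes likes S likes likes ⇒ likes likes likes S likes likes likes ⇒ likes likes likes likes S likes likes likes likes ⇒ likes likes likes likes likes S likes likes likes likes likes ⇒ likes likes likes likes likes likes S likes likes likes likes likes likes ⇒ likes likes likes likes likes likes the likes likes likes likes likes likes

S ⇒ likes S likes   [S -> likes S likes]
likes S likes ⇒ likes likes S likes likes   [S -> likes S likes]
likes likes S likes likes ⇒ likes likes likes S likes likes likes   [S -> likes S likes]
likes likes likes S likes likes likes ⇒ likes likes likes likes S likes likes likes likes   [S -> likes S likes]
likes likes likes likes S likes likes likes likes ⇒ likes likes likes likes likes S likes likes likes likes likes   [S -> likes S likes]
likes likes likes likes likes S likes likes likes likes likes ⇒ likes likes likes likes likes likes S likes likes likes likes likes likes   [S -> likes S likes]
likes likes likes likes likes likes S likes likes likes likes likes likes ⇒ likes likes likes likes likes likes the likes likes likes likes likes likes   [S -> the]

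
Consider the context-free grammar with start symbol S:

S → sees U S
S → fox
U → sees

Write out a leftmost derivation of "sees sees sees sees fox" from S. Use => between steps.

S => sees U S => sees sees S => sees sees sees U S => sees sees sees sees S => sees sees sees sees fox

S => sees U S   [S → sees U S]
sees U S => sees sees S   [U → sees]
sees sees S => sees sees sees U S   [S → sees U S]
sees sees sees U S => sees sees sees sees S   [U → sees]
sees sees sees sees S => sees sees sees sees fox   [S → fox]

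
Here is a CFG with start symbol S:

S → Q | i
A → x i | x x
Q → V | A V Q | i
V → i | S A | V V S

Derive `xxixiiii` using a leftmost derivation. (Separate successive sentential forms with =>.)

S=>Q=>AVQ=>xxVQ=>xxVVSQ=>xxSAVSQ=>xxiAVSQ=>xxixiVSQ=>xxixiiSQ=>xxixiiiQ=>xxixiiii

S => Q   [S → Q]
Q => AVQ   [Q → A V Q]
AVQ => xxVQ   [A → x x]
xxVQ => xxVVSQ   [V → V V S]
xxVVSQ => xxSAVSQ   [V → S A]
xxSAVSQ => xxiAVSQ   [S → i]
xxiAVSQ => xxixiVSQ   [A → x i]
xxixiVSQ => xxixiiSQ   [V → i]
xxixiiSQ => xxixiiiQ   [S → i]
xxixiiiQ => xxixiiii   [Q → i]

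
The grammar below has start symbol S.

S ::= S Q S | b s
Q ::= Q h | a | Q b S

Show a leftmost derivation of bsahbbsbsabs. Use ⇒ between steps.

S⇒SQS⇒SQSQS⇒bsQSQS⇒bsQbSSQS⇒bsQhbSSQS⇒bsahbSSQS⇒bsahbbsSQS⇒bsahbbsbsQS⇒bsahbbsbsaS⇒bsahbbsbsabs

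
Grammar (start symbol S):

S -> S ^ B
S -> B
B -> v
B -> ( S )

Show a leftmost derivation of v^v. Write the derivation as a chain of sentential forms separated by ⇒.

S ⇒ S^B ⇒ B^B ⇒ v^B ⇒ v^v

S ⇒ S^B   [S -> S ^ B]
S^B ⇒ B^B   [S -> B]
B^B ⇒ v^B   [B -> v]
v^B ⇒ v^v   [B -> v]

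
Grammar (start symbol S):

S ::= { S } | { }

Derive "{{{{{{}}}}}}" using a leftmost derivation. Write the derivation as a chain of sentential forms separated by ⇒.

S ⇒ {S} ⇒ {{S}} ⇒ {{{S}}} ⇒ {{{{S}}}} ⇒ {{{{{S}}}}} ⇒ {{{{{{}}}}}}

S ⇒ {S}   [S ::= { S }]
{S} ⇒ {{S}}   [S ::= { S }]
{{S}} ⇒ {{{S}}}   [S ::= { S }]
{{{S}}} ⇒ {{{{S}}}}   [S ::= { S }]
{{{{S}}}} ⇒ {{{{{S}}}}}   [S ::= { S }]
{{{{{S}}}}} ⇒ {{{{{{}}}}}}   [S ::= { }]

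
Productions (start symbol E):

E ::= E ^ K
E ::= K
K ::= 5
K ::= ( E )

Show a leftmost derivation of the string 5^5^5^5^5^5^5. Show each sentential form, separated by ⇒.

E ⇒ E^K   [E ::= E ^ K]
E^K ⇒ E^K^K   [E ::= E ^ K]
E^K^K ⇒ E^K^K^K   [E ::= E ^ K]
E^K^K^K ⇒ E^K^K^K^K   [E ::= E ^ K]
E^K^K^K^K ⇒ E^K^K^K^K^K   [E ::= E ^ K]
E^K^K^K^K^K ⇒ E^K^K^K^K^K^K   [E ::= E ^ K]
E^K^K^K^K^K^K ⇒ K^K^K^K^K^K^K   [E ::= K]
K^K^K^K^K^K^K ⇒ 5^K^K^K^K^K^K   [K ::= 5]
5^K^K^K^K^K^K ⇒ 5^5^K^K^K^K^K   [K ::= 5]
5^5^K^K^K^K^K ⇒ 5^5^5^K^K^K^K   [K ::= 5]
5^5^5^K^K^K^K ⇒ 5^5^5^5^K^K^K   [K ::= 5]
5^5^5^5^K^K^K ⇒ 5^5^5^5^5^K^K   [K ::= 5]
5^5^5^5^5^K^K ⇒ 5^5^5^5^5^5^K   [K ::= 5]
5^5^5^5^5^5^K ⇒ 5^5^5^5^5^5^5   [K ::= 5]

E ⇒ E^K ⇒ E^K^K ⇒ E^K^K^K ⇒ E^K^K^K^K ⇒ E^K^K^K^K^K ⇒ E^K^K^K^K^K^K ⇒ K^K^K^K^K^K^K ⇒ 5^K^K^K^K^K^K ⇒ 5^5^K^K^K^K^K ⇒ 5^5^5^K^K^K^K ⇒ 5^5^5^5^K^K^K ⇒ 5^5^5^5^5^K^K ⇒ 5^5^5^5^5^5^K ⇒ 5^5^5^5^5^5^5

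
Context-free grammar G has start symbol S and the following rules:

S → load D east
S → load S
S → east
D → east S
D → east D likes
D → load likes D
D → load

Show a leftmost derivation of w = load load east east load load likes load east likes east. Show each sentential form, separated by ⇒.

S ⇒ load S   [S → load S]
load S ⇒ load load D east   [S → load D east]
load load D east ⇒ load load east D likes east   [D → east D likes]
load load east D likes east ⇒ load load east east S likes east   [D → east S]
load load east east S likes east ⇒ load load east east load D east likes east   [S → load D east]
load load east east load D east likes east ⇒ load load east east load load likes D east likes east   [D → load likes D]
load load east east load load likes D east likes east ⇒ load load east east load load likes load east likes east   [D → load]

S ⇒ load S ⇒ load load D east ⇒ load load east D likes east ⇒ load load east east S likes east ⇒ load load east east load D east likes east ⇒ load load east east load load likes D east likes east ⇒ load load east east load load likes load east likes east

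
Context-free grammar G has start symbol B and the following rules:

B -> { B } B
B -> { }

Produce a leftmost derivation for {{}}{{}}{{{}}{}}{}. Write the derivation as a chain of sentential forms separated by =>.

B => {B}B   [B -> { B } B]
{B}B => {{}}B   [B -> { }]
{{}}B => {{}}{B}B   [B -> { B } B]
{{}}{B}B => {{}}{{}}B   [B -> { }]
{{}}{{}}B => {{}}{{}}{B}B   [B -> { B } B]
{{}}{{}}{B}B => {{}}{{}}{{B}B}B   [B -> { B } B]
{{}}{{}}{{B}B}B => {{}}{{}}{{{}}B}B   [B -> { }]
{{}}{{}}{{{}}B}B => {{}}{{}}{{{}}{}}B   [B -> { }]
{{}}{{}}{{{}}{}}B => {{}}{{}}{{{}}{}}{}   [B -> { }]

B=>{B}B=>{{}}B=>{{}}{B}B=>{{}}{{}}B=>{{}}{{}}{B}B=>{{}}{{}}{{B}B}B=>{{}}{{}}{{{}}B}B=>{{}}{{}}{{{}}{}}B=>{{}}{{}}{{{}}{}}{}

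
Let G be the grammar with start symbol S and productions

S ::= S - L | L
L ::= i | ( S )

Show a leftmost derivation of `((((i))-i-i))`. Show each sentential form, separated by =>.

S=>L=>(S)=>(L)=>((S))=>((S-L))=>((S-L-L))=>((L-L-L))=>(((S)-L-L))=>(((L)-L-L))=>((((S))-L-L))=>((((L))-L-L))=>((((i))-L-L))=>((((i))-i-L))=>((((i))-i-i))

S => L   [S ::= L]
L => (S)   [L ::= ( S )]
(S) => (L)   [S ::= L]
(L) => ((S))   [L ::= ( S )]
((S)) => ((S-L))   [S ::= S - L]
((S-L)) => ((S-L-L))   [S ::= S - L]
((S-L-L)) => ((L-L-L))   [S ::= L]
((L-L-L)) => (((S)-L-L))   [L ::= ( S )]
(((S)-L-L)) => (((L)-L-L))   [S ::= L]
(((L)-L-L)) => ((((S))-L-L))   [L ::= ( S )]
((((S))-L-L)) => ((((L))-L-L))   [S ::= L]
((((L))-L-L)) => ((((i))-L-L))   [L ::= i]
((((i))-L-L)) => ((((i))-i-L))   [L ::= i]
((((i))-i-L)) => ((((i))-i-i))   [L ::= i]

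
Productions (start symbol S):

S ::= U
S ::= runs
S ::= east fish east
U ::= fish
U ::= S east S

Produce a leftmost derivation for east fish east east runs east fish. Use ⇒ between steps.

S ⇒ U   [S ::= U]
U ⇒ S east S   [U ::= S east S]
S east S ⇒ U east S   [S ::= U]
U east S ⇒ S east S east S   [U ::= S east S]
S east S east S ⇒ east fish east east S east S   [S ::= east fish east]
east fish east east S east S ⇒ east fish east east runs east S   [S ::= runs]
east fish east east runs east S ⇒ east fish east east runs east U   [S ::= U]
east fish east east runs east U ⇒ east fish east east runs east fish   [U ::= fish]

S ⇒ U ⇒ S east S ⇒ U east S ⇒ S east S east S ⇒ east fish east east S east S ⇒ east fish east east runs east S ⇒ east fish east east runs east U ⇒ east fish east east runs east fish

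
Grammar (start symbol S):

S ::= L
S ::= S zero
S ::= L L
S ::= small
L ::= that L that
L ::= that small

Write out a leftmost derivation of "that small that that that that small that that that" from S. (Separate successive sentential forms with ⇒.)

S ⇒ L L ⇒ that small L ⇒ that small that L that ⇒ that small that that L that that ⇒ that small that that that L that that that ⇒ that small that that that that small that that that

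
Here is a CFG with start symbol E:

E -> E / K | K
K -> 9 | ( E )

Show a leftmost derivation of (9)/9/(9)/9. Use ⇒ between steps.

E ⇒ E/K ⇒ E/K/K ⇒ E/K/K/K ⇒ K/K/K/K ⇒ (E)/K/K/K ⇒ (K)/K/K/K ⇒ (9)/K/K/K ⇒ (9)/9/K/K ⇒ (9)/9/(E)/K ⇒ (9)/9/(K)/K ⇒ (9)/9/(9)/K ⇒ (9)/9/(9)/9

E ⇒ E/K   [E -> E / K]
E/K ⇒ E/K/K   [E -> E / K]
E/K/K ⇒ E/K/K/K   [E -> E / K]
E/K/K/K ⇒ K/K/K/K   [E -> K]
K/K/K/K ⇒ (E)/K/K/K   [K -> ( E )]
(E)/K/K/K ⇒ (K)/K/K/K   [E -> K]
(K)/K/K/K ⇒ (9)/K/K/K   [K -> 9]
(9)/K/K/K ⇒ (9)/9/K/K   [K -> 9]
(9)/9/K/K ⇒ (9)/9/(E)/K   [K -> ( E )]
(9)/9/(E)/K ⇒ (9)/9/(K)/K   [E -> K]
(9)/9/(K)/K ⇒ (9)/9/(9)/K   [K -> 9]
(9)/9/(9)/K ⇒ (9)/9/(9)/9   [K -> 9]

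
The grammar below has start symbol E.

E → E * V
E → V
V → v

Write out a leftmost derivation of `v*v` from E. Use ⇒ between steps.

E⇒E*V⇒V*V⇒v*V⇒v*v

E ⇒ E*V   [E → E * V]
E*V ⇒ V*V   [E → V]
V*V ⇒ v*V   [V → v]
v*V ⇒ v*v   [V → v]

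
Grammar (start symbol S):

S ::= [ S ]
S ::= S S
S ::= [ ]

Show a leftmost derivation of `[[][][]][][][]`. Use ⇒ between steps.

S ⇒ SS   [S ::= S S]
SS ⇒ SSS   [S ::= S S]
SSS ⇒ SSSS   [S ::= S S]
SSSS ⇒ [S]SSS   [S ::= [ S ]]
[S]SSS ⇒ [SS]SSS   [S ::= S S]
[SS]SSS ⇒ [[]S]SSS   [S ::= [ ]]
[[]S]SSS ⇒ [[]SS]SSS   [S ::= S S]
[[]SS]SSS ⇒ [[][]S]SSS   [S ::= [ ]]
[[][]S]SSS ⇒ [[][][]]SSS   [S ::= [ ]]
[[][][]]SSS ⇒ [[][][]][]SS   [S ::= [ ]]
[[][][]][]SS ⇒ [[][][]][][]S   [S ::= [ ]]
[[][][]][][]S ⇒ [[][][]][][][]   [S ::= [ ]]

S ⇒ SS ⇒ SSS ⇒ SSSS ⇒ [S]SSS ⇒ [SS]SSS ⇒ [[]S]SSS ⇒ [[]SS]SSS ⇒ [[][]S]SSS ⇒ [[][][]]SSS ⇒ [[][][]][]SS ⇒ [[][][]][][]S ⇒ [[][][]][][][]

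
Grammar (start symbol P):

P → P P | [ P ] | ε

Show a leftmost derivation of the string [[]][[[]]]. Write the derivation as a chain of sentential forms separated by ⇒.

P ⇒ PP ⇒ [P]P ⇒ [[P]]P ⇒ [[]]P ⇒ [[]][P] ⇒ [[]][[P]] ⇒ [[]][[[P]]] ⇒ [[]][[[]]]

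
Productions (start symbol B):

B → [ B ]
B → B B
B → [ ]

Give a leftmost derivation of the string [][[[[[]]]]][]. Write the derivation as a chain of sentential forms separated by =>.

B => BB   [B → B B]
BB => BBB   [B → B B]
BBB => []BB   [B → [ ]]
[]BB => [][B]B   [B → [ B ]]
[][B]B => [][[B]]B   [B → [ B ]]
[][[B]]B => [][[[B]]]B   [B → [ B ]]
[][[[B]]]B => [][[[[B]]]]B   [B → [ B ]]
[][[[[B]]]]B => [][[[[[]]]]]B   [B → [ ]]
[][[[[[]]]]]B => [][[[[[]]]]][]   [B → [ ]]

B => BB => BBB => []BB => [][B]B => [][[B]]B => [][[[B]]]B => [][[[[B]]]]B => [][[[[[]]]]]B => [][[[[[]]]]][]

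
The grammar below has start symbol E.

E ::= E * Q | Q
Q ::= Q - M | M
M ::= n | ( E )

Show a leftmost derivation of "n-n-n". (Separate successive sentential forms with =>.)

E => Q   [E ::= Q]
Q => Q-M   [Q ::= Q - M]
Q-M => Q-M-M   [Q ::= Q - M]
Q-M-M => M-M-M   [Q ::= M]
M-M-M => n-M-M   [M ::= n]
n-M-M => n-n-M   [M ::= n]
n-n-M => n-n-n   [M ::= n]

E => Q => Q-M => Q-M-M => M-M-M => n-M-M => n-n-M => n-n-n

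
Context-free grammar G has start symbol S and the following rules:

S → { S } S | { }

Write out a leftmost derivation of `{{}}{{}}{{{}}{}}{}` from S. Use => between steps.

S => {S}S   [S → { S } S]
{S}S => {{}}S   [S → { }]
{{}}S => {{}}{S}S   [S → { S } S]
{{}}{S}S => {{}}{{}}S   [S → { }]
{{}}{{}}S => {{}}{{}}{S}S   [S → { S } S]
{{}}{{}}{S}S => {{}}{{}}{{S}S}S   [S → { S } S]
{{}}{{}}{{S}S}S => {{}}{{}}{{{}}S}S   [S → { }]
{{}}{{}}{{{}}S}S => {{}}{{}}{{{}}{}}S   [S → { }]
{{}}{{}}{{{}}{}}S => {{}}{{}}{{{}}{}}{}   [S → { }]

S => {S}S => {{}}S => {{}}{S}S => {{}}{{}}S => {{}}{{}}{S}S => {{}}{{}}{{S}S}S => {{}}{{}}{{{}}S}S => {{}}{{}}{{{}}{}}S => {{}}{{}}{{{}}{}}{}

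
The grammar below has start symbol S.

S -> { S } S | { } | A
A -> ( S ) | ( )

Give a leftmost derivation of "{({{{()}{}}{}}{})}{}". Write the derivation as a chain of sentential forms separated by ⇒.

S⇒{S}S⇒{A}S⇒{(S)}S⇒{({S}S)}S⇒{({{S}S}S)}S⇒{({{{S}S}S}S)}S⇒{({{{A}S}S}S)}S⇒{({{{()}S}S}S)}S⇒{({{{()}{}}S}S)}S⇒{({{{()}{}}{}}S)}S⇒{({{{()}{}}{}}{})}S⇒{({{{()}{}}{}}{})}{}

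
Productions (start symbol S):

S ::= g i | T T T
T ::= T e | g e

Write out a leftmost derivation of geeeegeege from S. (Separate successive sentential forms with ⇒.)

S⇒TTT⇒TeTT⇒TeeTT⇒TeeeTT⇒geeeeTT⇒geeeeTeT⇒geeeegeeT⇒geeeegeege

S ⇒ TTT   [S ::= T T T]
TTT ⇒ TeTT   [T ::= T e]
TeTT ⇒ TeeTT   [T ::= T e]
TeeTT ⇒ TeeeTT   [T ::= T e]
TeeeTT ⇒ geeeeTT   [T ::= g e]
geeeeTT ⇒ geeeeTeT   [T ::= T e]
geeeeTeT ⇒ geeeegeeT   [T ::= g e]
geeeegeeT ⇒ geeeegeege   [T ::= g e]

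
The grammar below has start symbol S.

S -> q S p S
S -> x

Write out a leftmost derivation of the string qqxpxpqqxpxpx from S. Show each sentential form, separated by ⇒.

S ⇒ qSpS   [S -> q S p S]
qSpS ⇒ qqSpSpS   [S -> q S p S]
qqSpSpS ⇒ qqxpSpS   [S -> x]
qqxpSpS ⇒ qqxpxpS   [S -> x]
qqxpxpS ⇒ qqxpxpqSpS   [S -> q S p S]
qqxpxpqSpS ⇒ qqxpxpqqSpSpS   [S -> q S p S]
qqxpxpqqSpSpS ⇒ qqxpxpqqxpSpS   [S -> x]
qqxpxpqqxpSpS ⇒ qqxpxpqqxpxpS   [S -> x]
qqxpxpqqxpxpS ⇒ qqxpxpqqxpxpx   [S -> x]

S ⇒ qSpS ⇒ qqSpSpS ⇒ qqxpSpS ⇒ qqxpxpS ⇒ qqxpxpqSpS ⇒ qqxpxpqqSpSpS ⇒ qqxpxpqqxpSpS ⇒ qqxpxpqqxpxpS ⇒ qqxpxpqqxpxpx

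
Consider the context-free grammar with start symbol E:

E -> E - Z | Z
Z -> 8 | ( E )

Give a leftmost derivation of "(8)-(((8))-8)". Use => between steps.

E => E-Z   [E -> E - Z]
E-Z => Z-Z   [E -> Z]
Z-Z => (E)-Z   [Z -> ( E )]
(E)-Z => (Z)-Z   [E -> Z]
(Z)-Z => (8)-Z   [Z -> 8]
(8)-Z => (8)-(E)   [Z -> ( E )]
(8)-(E) => (8)-(E-Z)   [E -> E - Z]
(8)-(E-Z) => (8)-(Z-Z)   [E -> Z]
(8)-(Z-Z) => (8)-((E)-Z)   [Z -> ( E )]
(8)-((E)-Z) => (8)-((Z)-Z)   [E -> Z]
(8)-((Z)-Z) => (8)-(((E))-Z)   [Z -> ( E )]
(8)-(((E))-Z) => (8)-(((Z))-Z)   [E -> Z]
(8)-(((Z))-Z) => (8)-(((8))-Z)   [Z -> 8]
(8)-(((8))-Z) => (8)-(((8))-8)   [Z -> 8]

E=>E-Z=>Z-Z=>(E)-Z=>(Z)-Z=>(8)-Z=>(8)-(E)=>(8)-(E-Z)=>(8)-(Z-Z)=>(8)-((E)-Z)=>(8)-((Z)-Z)=>(8)-(((E))-Z)=>(8)-(((Z))-Z)=>(8)-(((8))-Z)=>(8)-(((8))-8)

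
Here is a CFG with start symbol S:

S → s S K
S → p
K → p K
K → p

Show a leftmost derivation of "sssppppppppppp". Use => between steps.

S => sSK => ssSKK => sssSKKK => ssspKKK => sssppKKK => ssspppKKK => sssppppKKK => ssspppppKKK => sssppppppKKK => ssspppppppKKK => sssppppppppKK => ssspppppppppKK => sssppppppppppK => sssppppppppppp

S => sSK   [S → s S K]
sSK => ssSKK   [S → s S K]
ssSKK => sssSKKK   [S → s S K]
sssSKKK => ssspKKK   [S → p]
ssspKKK => sssppKKK   [K → p K]
sssppKKK => ssspppKKK   [K → p K]
ssspppKKK => sssppppKKK   [K → p K]
sssppppKKK => ssspppppKKK   [K → p K]
ssspppppKKK => sssppppppKKK   [K → p K]
sssppppppKKK => ssspppppppKKK   [K → p K]
ssspppppppKKK => sssppppppppKK   [K → p]
sssppppppppKK => ssspppppppppKK   [K → p K]
ssspppppppppKK => sssppppppppppK   [K → p]
sssppppppppppK => sssppppppppppp   [K → p]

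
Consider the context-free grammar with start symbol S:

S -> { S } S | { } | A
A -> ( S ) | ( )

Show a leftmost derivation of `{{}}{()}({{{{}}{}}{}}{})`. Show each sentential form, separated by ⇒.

S ⇒ {S}S   [S -> { S } S]
{S}S ⇒ {{}}S   [S -> { }]
{{}}S ⇒ {{}}{S}S   [S -> { S } S]
{{}}{S}S ⇒ {{}}{A}S   [S -> A]
{{}}{A}S ⇒ {{}}{()}S   [A -> ( )]
{{}}{()}S ⇒ {{}}{()}A   [S -> A]
{{}}{()}A ⇒ {{}}{()}(S)   [A -> ( S )]
{{}}{()}(S) ⇒ {{}}{()}({S}S)   [S -> { S } S]
{{}}{()}({S}S) ⇒ {{}}{()}({{S}S}S)   [S -> { S } S]
{{}}{()}({{S}S}S) ⇒ {{}}{()}({{{S}S}S}S)   [S -> { S } S]
{{}}{()}({{{S}S}S}S) ⇒ {{}}{()}({{{{}}S}S}S)   [S -> { }]
{{}}{()}({{{{}}S}S}S) ⇒ {{}}{()}({{{{}}{}}S}S)   [S -> { }]
{{}}{()}({{{{}}{}}S}S) ⇒ {{}}{()}({{{{}}{}}{}}S)   [S -> { }]
{{}}{()}({{{{}}{}}{}}S) ⇒ {{}}{()}({{{{}}{}}{}}{})   [S -> { }]

S ⇒ {S}S ⇒ {{}}S ⇒ {{}}{S}S ⇒ {{}}{A}S ⇒ {{}}{()}S ⇒ {{}}{()}A ⇒ {{}}{()}(S) ⇒ {{}}{()}({S}S) ⇒ {{}}{()}({{S}S}S) ⇒ {{}}{()}({{{S}S}S}S) ⇒ {{}}{()}({{{{}}S}S}S) ⇒ {{}}{()}({{{{}}{}}S}S) ⇒ {{}}{()}({{{{}}{}}{}}S) ⇒ {{}}{()}({{{{}}{}}{}}{})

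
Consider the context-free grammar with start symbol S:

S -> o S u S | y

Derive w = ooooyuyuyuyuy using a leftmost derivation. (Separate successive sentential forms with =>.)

S => oSuS   [S -> o S u S]
oSuS => ooSuSuS   [S -> o S u S]
ooSuSuS => oooSuSuSuS   [S -> o S u S]
oooSuSuSuS => ooooSuSuSuSuS   [S -> o S u S]
ooooSuSuSuSuS => ooooyuSuSuSuS   [S -> y]
ooooyuSuSuSuS => ooooyuyuSuSuS   [S -> y]
ooooyuyuSuSuS => ooooyuyuyuSuS   [S -> y]
ooooyuyuyuSuS => ooooyuyuyuyuS   [S -> y]
ooooyuyuyuyuS => ooooyuyuyuyuy   [S -> y]

S => oSuS => ooSuSuS => oooSuSuSuS => ooooSuSuSuSuS => ooooyuSuSuSuS => ooooyuyuSuSuS => ooooyuyuyuSuS => ooooyuyuyuyuS => ooooyuyuyuyuy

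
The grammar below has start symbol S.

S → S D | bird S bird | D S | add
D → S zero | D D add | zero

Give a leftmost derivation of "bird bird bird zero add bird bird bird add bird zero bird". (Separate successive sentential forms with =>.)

S => bird S bird   [S → bird S bird]
bird S bird => bird S D bird   [S → S D]
bird S D bird => bird bird S bird D bird   [S → bird S bird]
bird bird S bird D bird => bird bird bird S bird bird D bird   [S → bird S bird]
bird bird bird S bird bird D bird => bird bird bird D S bird bird D bird   [S → D S]
bird bird bird D S bird bird D bird => bird bird bird zero S bird bird D bird   [D → zero]
bird bird bird zero S bird bird D bird => bird bird bird zero add bird bird D bird   [S → add]
bird bird bird zero add bird bird D bird => bird bird bird zero add bird bird S zero bird   [D → S zero]
bird bird bird zero add bird bird S zero bird => bird bird bird zero add bird bird bird S bird zero bird   [S → bird S bird]
bird bird bird zero add bird bird bird S bird zero bird => bird bird bird zero add bird bird bird add bird zero bird   [S → add]

S => bird S bird => bird S D bird => bird bird S bird D bird => bird bird bird S bird bird D bird => bird bird bird D S bird bird D bird => bird bird bird zero S bird bird D bird => bird bird bird zero add bird bird D bird => bird bird bird zero add bird bird S zero bird => bird bird bird zero add bird bird bird S bird zero bird => bird bird bird zero add bird bird bird add bird zero bird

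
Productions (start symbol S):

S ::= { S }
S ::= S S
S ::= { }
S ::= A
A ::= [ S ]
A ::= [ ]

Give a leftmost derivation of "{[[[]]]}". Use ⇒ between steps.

S ⇒ {S}   [S ::= { S }]
{S} ⇒ {A}   [S ::= A]
{A} ⇒ {[S]}   [A ::= [ S ]]
{[S]} ⇒ {[A]}   [S ::= A]
{[A]} ⇒ {[[S]]}   [A ::= [ S ]]
{[[S]]} ⇒ {[[A]]}   [S ::= A]
{[[A]]} ⇒ {[[[]]]}   [A ::= [ ]]

S ⇒ {S} ⇒ {A} ⇒ {[S]} ⇒ {[A]} ⇒ {[[S]]} ⇒ {[[A]]} ⇒ {[[[]]]}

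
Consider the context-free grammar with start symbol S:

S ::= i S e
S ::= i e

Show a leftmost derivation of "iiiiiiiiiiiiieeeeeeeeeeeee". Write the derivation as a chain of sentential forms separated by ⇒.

S ⇒ iSe   [S ::= i S e]
iSe ⇒ iiSee   [S ::= i S e]
iiSee ⇒ iiiSeee   [S ::= i S e]
iiiSeee ⇒ iiiiSeeee   [S ::= i S e]
iiiiSeeee ⇒ iiiiiSeeeee   [S ::= i S e]
iiiiiSeeeee ⇒ iiiiiiSeeeeee   [S ::= i S e]
iiiiiiSeeeeee ⇒ iiiiiiiSeeeeeee   [S ::= i S e]
iiiiiiiSeeeeeee ⇒ iiiiiiiiSeeeeeeee   [S ::= i S e]
iiiiiiiiSeeeeeeee ⇒ iiiiiiiiiSeeeeeeeee   [S ::= i S e]
iiiiiiiiiSeeeeeeeee ⇒ iiiiiiiiiiSeeeeeeeeee   [S ::= i S e]
iiiiiiiiiiSeeeeeeeeee ⇒ iiiiiiiiiiiSeeeeeeeeeee   [S ::= i S e]
iiiiiiiiiiiSeeeeeeeeeee ⇒ iiiiiiiiiiiiSeeeeeeeeeeee   [S ::= i S e]
iiiiiiiiiiiiSeeeeeeeeeeee ⇒ iiiiiiiiiiiiieeeeeeeeeeeee   [S ::= i e]

S ⇒ iSe ⇒ iiSee ⇒ iiiSeee ⇒ iiiiSeeee ⇒ iiiiiSeeeee ⇒ iiiiiiSeeeeee ⇒ iiiiiiiSeeeeeee ⇒ iiiiiiiiSeeeeeeee ⇒ iiiiiiiiiSeeeeeeeee ⇒ iiiiiiiiiiSeeeeeeeeee ⇒ iiiiiiiiiiiSeeeeeeeeeee ⇒ iiiiiiiiiiiiSeeeeeeeeeeee ⇒ iiiiiiiiiiiiieeeeeeeeeeeee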